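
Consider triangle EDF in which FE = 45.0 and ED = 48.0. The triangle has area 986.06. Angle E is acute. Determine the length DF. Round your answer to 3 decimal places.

50.664

From area = ½·FE·ED·sin E, we get sin E = 2·area/(FE·ED) ≈ 0.91302.
Taking the acute solution, ∠E ≈ 1.151 rad.
Law of cosines then gives DF ≈ 50.664.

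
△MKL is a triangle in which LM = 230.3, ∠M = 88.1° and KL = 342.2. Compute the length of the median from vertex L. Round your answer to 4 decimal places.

Law of sines: sin K = LM·sin M/KL ≈ 0.67263.
Since KL ≥ LM, only the acute value applies: ∠K ≈ 42.27°.
Then ∠L = 180° − ∠M − ∠K ≈ 49.63°.
Law of sines gives MK = KL·sin L/sin M ≈ 260.86.
Median from L: ½√(2·KL² + 2·LM² − MK²) ≈ 260.88.

m_L ≈ 260.8790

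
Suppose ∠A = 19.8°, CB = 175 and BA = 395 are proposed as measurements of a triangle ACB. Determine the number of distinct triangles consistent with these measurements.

BA·sin A = 395·sin(19.8°) ≈ 133.8.
Since BA sin A < CB < BA (133.8 < 175 < 395), two triangles exist.

2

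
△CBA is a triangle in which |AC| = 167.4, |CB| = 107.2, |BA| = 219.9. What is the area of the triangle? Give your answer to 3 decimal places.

8696.126

Semiperimeter s = (219.9 + 167.4 + 107.2)/2 = 247.25.
Heron's formula: area = √(247.25·27.35·79.85·140.05) ≈ 8696.1.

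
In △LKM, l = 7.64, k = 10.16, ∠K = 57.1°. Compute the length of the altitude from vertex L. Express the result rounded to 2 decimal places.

Law of sines: sin L = l·sin K/k ≈ 0.63137.
Since k ≥ l, only the acute value applies: ∠L ≈ 39.15°.
Then ∠M = 180° − ∠K − ∠L ≈ 83.75°.
Law of sines gives m = k·sin M/sin K ≈ 12.029.
Area = ½·k·l·sin M ≈ 38.58.
The altitude from L has length 2·area/l ≈ 10.1.

h_L ≈ 10.10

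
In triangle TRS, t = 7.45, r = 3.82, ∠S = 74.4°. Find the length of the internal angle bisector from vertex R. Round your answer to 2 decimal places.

By the law of cosines, s² = t² + r² − 2·t·r·cos S = 54.789, so s ≈ 7.4019.
Law of cosines again: cos R = (s² + t² − r²)/(2·s·t) ≈ 0.86771, so ∠R ≈ 29.81°.
The bisector from R has length 2·s·t·cos(∠R/2)/(s+t) ≈ 7.1761.

7.18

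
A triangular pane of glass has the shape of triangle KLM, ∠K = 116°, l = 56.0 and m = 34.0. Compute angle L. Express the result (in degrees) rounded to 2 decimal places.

By the law of cosines, k² = l² + m² − 2·l·m·cos K = 5961.3, so k ≈ 77.21.
Law of cosines again: cos L = (m² + k² − l²)/(2·m·k) ≈ 0.75831, so ∠L ≈ 40.68°.

40.68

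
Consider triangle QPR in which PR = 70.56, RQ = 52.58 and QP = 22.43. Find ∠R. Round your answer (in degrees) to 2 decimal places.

By the law of cosines, cos R = (PR² + RQ² − QP²) / (2·PR·RQ) ≈ 0.97577, so ∠R ≈ 12.64°.

∠R ≈ 12.64°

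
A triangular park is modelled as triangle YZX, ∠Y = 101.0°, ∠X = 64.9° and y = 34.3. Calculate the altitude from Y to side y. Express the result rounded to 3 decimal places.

The third angle is ∠Z = 180° − ∠X − ∠Y = 14.10°.
Law of sines: z = y·sin Z/sin Y ≈ 8.5124.
Law of sines: x = y·sin X/sin Y ≈ 31.642.
Area = ½·y·z·sin X ≈ 132.2.
The altitude from Y has length 2·area/y ≈ 7.7086.

h_Y ≈ 7.709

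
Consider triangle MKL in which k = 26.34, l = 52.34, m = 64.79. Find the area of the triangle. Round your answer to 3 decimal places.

area ≈ 662.294

Semiperimeter s = (64.79 + 26.34 + 52.34)/2 = 71.735.
Heron's formula: area = √(71.735·6.945·45.395·19.395) ≈ 662.29.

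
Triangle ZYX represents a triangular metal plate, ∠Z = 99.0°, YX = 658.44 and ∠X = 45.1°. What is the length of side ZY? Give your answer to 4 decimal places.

The third angle is ∠Y = 180° − ∠X − ∠Z = 35.90°.
Law of sines: ZY = YX·sin X/sin Z ≈ 472.21.

472.2130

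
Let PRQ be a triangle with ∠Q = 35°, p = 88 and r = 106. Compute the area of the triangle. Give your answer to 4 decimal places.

area ≈ 2675.1605

Area = ½·p·r·sin Q ≈ 2675.2.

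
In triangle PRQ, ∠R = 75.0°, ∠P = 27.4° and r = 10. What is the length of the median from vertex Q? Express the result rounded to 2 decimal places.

The third angle is ∠Q = 180° − ∠P − ∠R = 77.60°.
Law of sines: p = r·sin P/sin R ≈ 4.7643.
Law of sines: q = r·sin Q/sin R ≈ 10.111.
Median from Q: ½√(2·p² + 2·r² − q²) ≈ 5.9825.

m_Q ≈ 5.98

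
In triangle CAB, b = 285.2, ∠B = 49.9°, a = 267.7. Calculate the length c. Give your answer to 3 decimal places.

Law of sines: sin A = a·sin B/b ≈ 0.71799.
Since b ≥ a, only the acute value applies: ∠A ≈ 45.89°.
Then ∠C = 180° − ∠B − ∠A ≈ 84.21°.
Law of sines gives c = b·sin C/sin B ≈ 370.95.

370.948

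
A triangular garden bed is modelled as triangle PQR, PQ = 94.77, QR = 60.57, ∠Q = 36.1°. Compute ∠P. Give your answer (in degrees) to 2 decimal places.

37.91

By the law of cosines, RP² = PQ² + QR² − 2·PQ·QR·cos Q = 3374, so RP ≈ 58.086.
Law of cosines again: cos P = (RP² + PQ² − QR²)/(2·RP·PQ) ≈ 0.78900, so ∠P ≈ 37.91°.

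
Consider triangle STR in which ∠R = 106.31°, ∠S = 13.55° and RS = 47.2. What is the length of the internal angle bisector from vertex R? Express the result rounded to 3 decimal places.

t_R ≈ 12.040

The third angle is ∠T = 180° − ∠R − ∠S = 60.14°.
Law of sines: TR = RS·sin S/sin T ≈ 12.751.
Law of sines: ST = RS·sin R/sin T ≈ 52.235.
The bisector from R has length 2·TR·RS·cos(∠R/2)/(TR+RS) ≈ 12.04.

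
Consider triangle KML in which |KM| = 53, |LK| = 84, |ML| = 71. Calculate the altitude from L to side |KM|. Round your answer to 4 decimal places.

70.6038

Semiperimeter s = (71 + 84 + 53)/2 = 104.
Heron's formula: area = √(104·33·20·51) ≈ 1871.
The altitude from L has length 2·area/|KM| ≈ 70.604.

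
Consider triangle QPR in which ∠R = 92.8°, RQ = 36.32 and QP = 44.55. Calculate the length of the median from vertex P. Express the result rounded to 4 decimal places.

Law of sines: sin P = RQ·sin R/QP ≈ 0.81429.
Since QP ≥ RQ, only the acute value applies: ∠P ≈ 54.52°.
Then ∠Q = 180° − ∠R − ∠P ≈ 32.68°.
Law of sines gives PR = QP·sin Q/sin R ≈ 24.085.
Median from P: ½√(2·QP² + 2·PR² − RQ²) ≈ 30.864.

m_P ≈ 30.8644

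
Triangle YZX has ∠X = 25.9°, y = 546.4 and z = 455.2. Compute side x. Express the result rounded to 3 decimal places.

241.416

By the law of cosines, x² = y² + z² − 2·y·z·cos X = 58282, so x ≈ 241.42.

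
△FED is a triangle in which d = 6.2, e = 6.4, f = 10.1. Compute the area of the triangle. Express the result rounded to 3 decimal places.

area ≈ 19.018

Semiperimeter s = (10.1 + 6.4 + 6.2)/2 = 11.35.
Heron's formula: area = √(11.35·1.25·4.95·5.15) ≈ 19.018.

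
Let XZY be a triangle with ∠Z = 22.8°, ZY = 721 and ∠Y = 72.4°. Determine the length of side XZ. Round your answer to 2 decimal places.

690.09

The third angle is ∠X = 180° − ∠Z − ∠Y = 84.80°.
Law of sines: XZ = ZY·sin Y/sin X ≈ 690.09.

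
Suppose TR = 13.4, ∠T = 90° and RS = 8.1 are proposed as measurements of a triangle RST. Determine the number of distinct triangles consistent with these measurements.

TR·sin T = 13.4·sin(90°) ≈ 13.4.
Since ∠T is not acute, a triangle exists only if RS > TR; here RS ≤ TR, so there is no triangle.

0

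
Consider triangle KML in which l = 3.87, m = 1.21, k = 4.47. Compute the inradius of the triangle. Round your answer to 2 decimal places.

Semiperimeter s = (4.47 + 1.21 + 3.87)/2 = 4.775.
Heron's formula: area = √(4.775·0.305·3.565·0.905) ≈ 2.1677.
Inradius = area/s = 2.1677/4.775 ≈ 0.45396.

0.45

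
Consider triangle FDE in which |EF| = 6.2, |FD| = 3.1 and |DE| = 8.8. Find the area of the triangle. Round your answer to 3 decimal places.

area ≈ 6.194

Semiperimeter s = (8.8 + 6.2 + 3.1)/2 = 9.05.
Heron's formula: area = √(9.05·0.25·2.85·5.95) ≈ 6.1941.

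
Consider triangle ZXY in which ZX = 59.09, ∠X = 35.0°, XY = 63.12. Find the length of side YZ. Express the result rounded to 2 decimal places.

36.95

By the law of cosines, YZ² = ZX² + XY² − 2·ZX·XY·cos X = 1365.3, so YZ ≈ 36.95.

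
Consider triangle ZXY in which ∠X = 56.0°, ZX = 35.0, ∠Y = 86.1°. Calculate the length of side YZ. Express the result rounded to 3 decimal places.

The third angle is ∠Z = 180° − ∠X − ∠Y = 37.90°.
Law of sines: YZ = ZX·sin X/sin Y ≈ 29.084.

29.084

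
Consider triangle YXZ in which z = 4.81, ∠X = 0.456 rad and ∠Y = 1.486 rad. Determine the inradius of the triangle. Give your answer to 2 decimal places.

The third angle is ∠Z = π − ∠Y − ∠X = 1.200 rad.
Law of sines: y = z·sin Y/sin Z ≈ 5.143.
Law of sines: x = z·sin X/sin Z ≈ 2.2729.
Area = ½·z·y·sin X ≈ 5.4468.
Semiperimeter s = (5.143+2.2729+4.81)/2 = 6.113.
Inradius = area/s = 5.4468/6.113 ≈ 0.89102.

0.89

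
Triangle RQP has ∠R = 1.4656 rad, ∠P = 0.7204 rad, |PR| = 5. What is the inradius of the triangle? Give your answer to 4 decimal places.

r ≈ 1.3276

The third angle is ∠Q = π − ∠P − ∠R = 0.9556 rad.
Law of sines: |QP| = |PR|·sin R/sin Q ≈ 6.0887.
Law of sines: |RQ| = |PR|·sin P/sin Q ≈ 4.0389.
Area = ½·|PR|·|QP|·sin P ≈ 10.042.
Semiperimeter s = (6.0887+5+4.0389)/2 = 7.5638.
Inradius = area/s = 10.042/7.5638 ≈ 1.3276.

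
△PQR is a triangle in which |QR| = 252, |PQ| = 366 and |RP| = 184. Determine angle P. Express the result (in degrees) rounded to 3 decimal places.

∠P ≈ 39.246°

By the law of cosines, cos P = (|RP|² + |PQ|² − |QR|²) / (2·|RP|·|PQ|) ≈ 0.77444, so ∠P ≈ 39.25°.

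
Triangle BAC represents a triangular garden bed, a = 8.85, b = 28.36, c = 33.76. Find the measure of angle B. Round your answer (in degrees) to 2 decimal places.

By the law of cosines, cos B = (a² + c² − b²) / (2·a·c) ≈ 0.69244, so ∠B ≈ 46.18°.

∠B ≈ 46.18°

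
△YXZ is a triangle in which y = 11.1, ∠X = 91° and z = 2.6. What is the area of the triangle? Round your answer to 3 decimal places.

14.428

Area = ½·z·y·sin X ≈ 14.428.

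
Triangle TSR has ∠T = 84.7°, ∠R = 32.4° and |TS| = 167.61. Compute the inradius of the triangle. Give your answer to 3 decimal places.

61.348

The third angle is ∠S = 180° − ∠R − ∠T = 62.90°.
Law of sines: |SR| = |TS|·sin T/sin R ≈ 311.47.
Law of sines: |RT| = |TS|·sin S/sin R ≈ 278.46.
Area = ½·|TS|·|SR|·sin S ≈ 23237.
Semiperimeter s = (311.47+278.46+167.61)/2 = 378.77.
Inradius = area/s = 23237/378.77 ≈ 61.348.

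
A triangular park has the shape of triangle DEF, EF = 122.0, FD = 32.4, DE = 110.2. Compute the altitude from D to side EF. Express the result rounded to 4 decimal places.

Semiperimeter s = (122 + 32.4 + 110.2)/2 = 132.3.
Heron's formula: area = √(132.3·10.3·99.9·22.1) ≈ 1734.5.
The altitude from D has length 2·area/EF ≈ 28.435.

28.4346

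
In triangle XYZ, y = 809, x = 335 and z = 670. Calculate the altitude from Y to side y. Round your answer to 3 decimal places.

h_Y ≈ 271.375

Semiperimeter s = (335 + 809 + 670)/2 = 907.
Heron's formula: area = √(907·572·98·237) ≈ 1.0977e+05.
The altitude from Y has length 2·area/y ≈ 271.38.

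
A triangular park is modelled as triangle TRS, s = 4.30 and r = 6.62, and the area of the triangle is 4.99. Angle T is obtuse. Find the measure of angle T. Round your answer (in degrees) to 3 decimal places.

∠T ≈ 159.476°

From area = ½·r·s·sin T, we get sin T = 2·area/(r·s) ≈ 0.35059.
Taking the obtuse solution, ∠T ≈ 159.48°.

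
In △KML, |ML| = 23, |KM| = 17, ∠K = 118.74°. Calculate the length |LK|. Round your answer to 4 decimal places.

9.3420

Law of sines: sin L = |KM|·sin K/|ML| ≈ 0.64808.
Since |ML| ≥ |KM|, only the acute value applies: ∠L ≈ 40.40°.
Then ∠M = 180° − ∠K − ∠L ≈ 20.86°.
Law of sines gives |LK| = |ML|·sin M/sin K ≈ 9.342.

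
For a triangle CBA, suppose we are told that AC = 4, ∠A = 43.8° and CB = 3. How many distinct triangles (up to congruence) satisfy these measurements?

AC·sin A = 4·sin(43.8°) ≈ 2.769.
Since AC sin A < CB < AC (2.769 < 3 < 4), two triangles exist.

2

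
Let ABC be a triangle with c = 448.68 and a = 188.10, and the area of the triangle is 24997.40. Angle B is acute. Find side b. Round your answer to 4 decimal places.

From area = ½·c·a·sin B, we get sin B = 2·area/(c·a) ≈ 0.59238.
Taking the acute solution, ∠B ≈ 36.33°.
Law of cosines then gives b ≈ 317.34.

317.3410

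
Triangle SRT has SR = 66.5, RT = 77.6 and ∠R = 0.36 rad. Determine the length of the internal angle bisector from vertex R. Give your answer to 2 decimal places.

By the law of cosines, TS² = SR² + RT² − 2·SR·RT·cos R = 784.81, so TS ≈ 28.014.
The bisector from R has length 2·SR·RT·cos(∠R/2)/(SR+RT) ≈ 70.465.

70.47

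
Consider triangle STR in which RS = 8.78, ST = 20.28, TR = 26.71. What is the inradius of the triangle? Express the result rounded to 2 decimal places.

Semiperimeter s = (26.71 + 8.78 + 20.28)/2 = 27.885.
Heron's formula: area = √(27.885·1.175·19.105·7.605) ≈ 68.997.
Inradius = area/s = 68.997/27.885 ≈ 2.4743.

2.47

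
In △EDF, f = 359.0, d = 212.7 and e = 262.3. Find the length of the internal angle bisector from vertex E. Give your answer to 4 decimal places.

t_E ≈ 245.5308

By the law of cosines, cos E = (d² + f² − e²) / (2·d·f) ≈ 0.68964, so ∠E ≈ 46.40°.
The bisector from E has length 2·d·f·cos(∠E/2)/(d+f) ≈ 245.53.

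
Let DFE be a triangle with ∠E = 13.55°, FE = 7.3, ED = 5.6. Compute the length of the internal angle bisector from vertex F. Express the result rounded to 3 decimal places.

By the law of cosines, DF² = FE² + ED² − 2·FE·ED·cos E = 5.1657, so DF ≈ 2.2728.
Law of cosines again: cos F = (DF² + FE² − ED²)/(2·DF·FE) ≈ 0.81655, so ∠F ≈ 35.26°.
The bisector from F has length 2·DF·FE·cos(∠F/2)/(DF+FE) ≈ 3.3036.

t_F ≈ 3.304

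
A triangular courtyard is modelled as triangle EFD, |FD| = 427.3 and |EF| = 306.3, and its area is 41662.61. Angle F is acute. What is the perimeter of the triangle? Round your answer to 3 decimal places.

1006.627

From area = ½·|EF|·|FD|·sin F, we get sin F = 2·area/(|EF|·|FD|) ≈ 0.63664.
Taking the acute solution, ∠F ≈ 39.54°.
Law of cosines then gives |DE| ≈ 273.03.
Perimeter = 427.3 + 273.03 + 306.3 = 1006.6.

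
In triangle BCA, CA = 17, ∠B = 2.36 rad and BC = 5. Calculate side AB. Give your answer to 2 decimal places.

Law of sines: sin A = BC·sin B/CA ≈ 0.20718.
Since CA ≥ BC, only the acute value applies: ∠A ≈ 0.209 rad.
Then ∠C = π − ∠B − ∠A ≈ 0.573 rad.
Law of sines gives AB = CA·sin C/sin B ≈ 13.082.

13.08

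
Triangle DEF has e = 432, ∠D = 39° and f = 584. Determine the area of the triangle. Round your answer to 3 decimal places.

79384.991

Area = ½·e·f·sin D ≈ 79385.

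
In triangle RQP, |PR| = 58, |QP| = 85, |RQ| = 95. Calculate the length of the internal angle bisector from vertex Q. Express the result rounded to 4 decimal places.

By the law of cosines, cos Q = (|RQ|² + |QP|² − |PR|²) / (2·|RQ|·|QP|) ≈ 0.79789, so ∠Q ≈ 37.07°.
The bisector from Q has length 2·|RQ|·|QP|·cos(∠Q/2)/(|RQ|+|QP|) ≈ 85.068.

t_Q ≈ 85.0682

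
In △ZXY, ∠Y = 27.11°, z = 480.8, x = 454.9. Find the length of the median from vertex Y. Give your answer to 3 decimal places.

By the law of cosines, y² = z² + x² − 2·z·x·cos Y = 48730, so y ≈ 220.75.
Median from Y: ½√(2·z² + 2·x² − y²) ≈ 454.83.

454.828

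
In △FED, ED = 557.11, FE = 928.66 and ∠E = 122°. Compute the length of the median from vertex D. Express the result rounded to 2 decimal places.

By the law of cosines, DF² = FE² + ED² − 2·FE·ED·cos E = 1.7211e+06, so DF ≈ 1311.9.
Median from D: ½√(2·ED² + 2·DF² − FE²) ≈ 894.5.

894.50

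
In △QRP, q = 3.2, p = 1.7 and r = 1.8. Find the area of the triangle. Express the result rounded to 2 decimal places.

1.13

Semiperimeter s = (3.2 + 1.8 + 1.7)/2 = 3.35.
Heron's formula: area = √(3.35·0.15·1.55·1.65) ≈ 1.1336.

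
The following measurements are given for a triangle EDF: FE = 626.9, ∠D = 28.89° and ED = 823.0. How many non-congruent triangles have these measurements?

ED·sin D = 823.0·sin(28.89°) ≈ 397.6.
Since ED sin D < FE < ED (397.6 < 626.9 < 823.0), two triangles exist.

2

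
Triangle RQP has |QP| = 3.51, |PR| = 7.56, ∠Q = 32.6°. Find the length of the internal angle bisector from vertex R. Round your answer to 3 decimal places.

t_R ≈ 8.642

Law of sines: sin R = |QP|·sin Q/|PR| ≈ 0.25014.
Since |PR| ≥ |QP|, only the acute value applies: ∠R ≈ 14.49°.
Then ∠P = 180° − ∠Q − ∠R ≈ 132.91°.
Law of sines gives |RQ| = |PR|·sin P/sin Q ≈ 10.277.
The bisector from R has length 2·|PR|·|RQ|·cos(∠R/2)/(|PR|+|RQ|) ≈ 8.6419.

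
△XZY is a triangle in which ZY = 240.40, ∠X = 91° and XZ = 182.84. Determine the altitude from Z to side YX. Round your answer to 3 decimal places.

Law of sines: sin Y = XZ·sin X/ZY ≈ 0.76045.
Since ZY ≥ XZ, only the acute value applies: ∠Y ≈ 49.50°.
Then ∠Z = 180° − ∠X − ∠Y ≈ 39.50°.
Law of sines gives YX = ZY·sin Z/sin X ≈ 152.92.
Area = ½·ZY·XZ·sin Z ≈ 13978.
The altitude from Z has length 2·area/YX ≈ 182.81.

182.812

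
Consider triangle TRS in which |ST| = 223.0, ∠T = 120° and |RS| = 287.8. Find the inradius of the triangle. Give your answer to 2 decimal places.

Law of sines: sin R = |ST|·sin T/|RS| ≈ 0.67103.
Since |RS| ≥ |ST|, only the acute value applies: ∠R ≈ 42.15°.
Then ∠S = 180° − ∠T − ∠R ≈ 17.85°.
Law of sines gives |TR| = |RS|·sin S/sin T ≈ 101.88.
Area = ½·|RS|·|ST|·sin S ≈ 9838.
Semiperimeter s = (287.8+223+101.88)/2 = 306.34.
Inradius = area/s = 9838/306.34 ≈ 32.114.

r ≈ 32.11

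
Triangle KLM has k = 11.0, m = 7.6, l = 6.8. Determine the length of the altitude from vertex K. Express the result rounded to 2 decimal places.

Semiperimeter s = (11 + 6.8 + 7.6)/2 = 12.7.
Heron's formula: area = √(12.7·1.7·5.9·5.1) ≈ 25.488.
The altitude from K has length 2·area/k ≈ 4.6342.

4.63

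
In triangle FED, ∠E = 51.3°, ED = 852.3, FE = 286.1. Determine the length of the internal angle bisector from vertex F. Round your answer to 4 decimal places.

By the law of cosines, DF² = FE² + ED² − 2·FE·ED·cos E = 5.0335e+05, so DF ≈ 709.47.
Law of cosines again: cos F = (DF² + FE² − ED²)/(2·DF·FE) ≈ -0.34786, so ∠F ≈ 110.36°.
The bisector from F has length 2·DF·FE·cos(∠F/2)/(DF+FE) ≈ 232.84.

232.8446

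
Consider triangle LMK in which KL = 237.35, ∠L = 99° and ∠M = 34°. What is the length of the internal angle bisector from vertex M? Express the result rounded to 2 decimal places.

The third angle is ∠K = 180° − ∠L − ∠M = 47.00°.
Law of sines: MK = KL·sin L/sin M ≈ 419.23.
Law of sines: LM = KL·sin K/sin M ≈ 310.42.
The bisector from M has length 2·LM·MK·cos(∠M/2)/(LM+MK) ≈ 341.13.

341.13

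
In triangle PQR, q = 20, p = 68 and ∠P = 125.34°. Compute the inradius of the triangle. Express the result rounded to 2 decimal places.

6.24

Law of sines: sin Q = q·sin P/p ≈ 0.23992.
Since p ≥ q, only the acute value applies: ∠Q ≈ 13.88°.
Then ∠R = 180° − ∠P − ∠Q ≈ 40.78°.
Law of sines gives r = p·sin R/sin P ≈ 54.445.
Area = ½·p·q·sin R ≈ 444.13.
Semiperimeter s = (68+20+54.445)/2 = 71.223.
Inradius = area/s = 444.13/71.223 ≈ 6.2358.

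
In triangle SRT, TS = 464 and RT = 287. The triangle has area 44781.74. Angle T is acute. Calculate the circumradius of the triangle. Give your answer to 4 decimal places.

From area = ½·RT·TS·sin T, we get sin T = 2·area/(RT·TS) ≈ 0.67256.
Taking the acute solution, ∠T ≈ 42.26°.
Law of cosines then gives SR ≈ 317.12.
Circumradius = SR/(2 sin T) ≈ 235.76.

235.7558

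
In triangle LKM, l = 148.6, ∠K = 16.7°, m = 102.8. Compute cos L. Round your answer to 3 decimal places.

cos L ≈ -0.679

By the law of cosines, k² = m² + l² − 2·m·l·cos K = 3386.3, so k ≈ 58.192.
Law of cosines again: cos L = (k² + m² − l²)/(2·k·m) ≈ -0.67935, so ∠L ≈ 132.79°.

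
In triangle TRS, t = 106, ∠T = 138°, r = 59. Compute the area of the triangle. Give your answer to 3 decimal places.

Law of sines: sin R = r·sin T/t ≈ 0.37244.
Since t ≥ r, only the acute value applies: ∠R ≈ 21.87°.
Then ∠S = 180° − ∠T − ∠R ≈ 20.13°.
Law of sines gives s = t·sin S/sin T ≈ 54.528.
Area = ½·t·r·sin S ≈ 1076.4.

area ≈ 1076.355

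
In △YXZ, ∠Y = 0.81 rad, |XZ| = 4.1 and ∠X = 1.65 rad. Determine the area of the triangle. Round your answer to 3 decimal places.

The third angle is ∠Z = π − ∠Y − ∠X = 0.682 rad.
Law of sines: |ZY| = |XZ|·sin X/sin Y ≈ 5.643.
Law of sines: |YX| = |XZ|·sin Z/sin Y ≈ 3.5664.
Area = ½·|XZ|·|ZY|·sin Z ≈ 7.2883.

7.288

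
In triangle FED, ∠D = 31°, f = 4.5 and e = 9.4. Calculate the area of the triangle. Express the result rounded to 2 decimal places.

Area = ½·f·e·sin D ≈ 10.893.

area ≈ 10.89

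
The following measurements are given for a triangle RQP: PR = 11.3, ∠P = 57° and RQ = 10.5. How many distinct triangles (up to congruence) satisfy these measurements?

PR·sin P = 11.3·sin(57°) ≈ 9.477.
Since PR sin P < RQ < PR (9.477 < 10.5 < 11.3), two triangles exist.

2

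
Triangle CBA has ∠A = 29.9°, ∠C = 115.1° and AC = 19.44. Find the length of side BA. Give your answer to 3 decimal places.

The third angle is ∠B = 180° − ∠A − ∠C = 35.00°.
Law of sines: BA = AC·sin C/sin B ≈ 30.692.

30.692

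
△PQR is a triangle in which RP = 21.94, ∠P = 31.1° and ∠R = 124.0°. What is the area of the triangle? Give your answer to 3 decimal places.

244.792

The third angle is ∠Q = 180° − ∠R − ∠P = 24.90°.
Law of sines: QR = RP·sin P/sin Q ≈ 26.916.
Law of sines: PQ = RP·sin R/sin Q ≈ 43.201.
Area = ½·RP·QR·sin R ≈ 244.79.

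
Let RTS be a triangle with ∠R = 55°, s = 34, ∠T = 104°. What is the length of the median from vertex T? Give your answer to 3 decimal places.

m_T ≈ 38.462

The third angle is ∠S = 180° − ∠R − ∠T = 21.00°.
Law of sines: r = s·sin R/sin S ≈ 77.717.
Law of sines: t = s·sin T/sin S ≈ 92.056.
Median from T: ½√(2·s² + 2·r² − t²) ≈ 38.462.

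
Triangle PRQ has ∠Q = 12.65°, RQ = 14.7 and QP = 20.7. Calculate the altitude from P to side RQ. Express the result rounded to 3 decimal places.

h_P ≈ 4.533

By the law of cosines, PR² = RQ² + QP² − 2·RQ·QP·cos Q = 50.773, so PR ≈ 7.1255.
Area = ½·RQ·QP·sin Q ≈ 33.319.
The altitude from P has length 2·area/RQ ≈ 4.5332.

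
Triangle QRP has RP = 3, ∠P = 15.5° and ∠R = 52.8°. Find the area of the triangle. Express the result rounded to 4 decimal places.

1.0309

The third angle is ∠Q = 180° − ∠R − ∠P = 111.70°.
Law of sines: PQ = RP·sin R/sin Q ≈ 2.5719.
Law of sines: QR = RP·sin P/sin Q ≈ 0.86286.
Area = ½·RP·PQ·sin P ≈ 1.0309.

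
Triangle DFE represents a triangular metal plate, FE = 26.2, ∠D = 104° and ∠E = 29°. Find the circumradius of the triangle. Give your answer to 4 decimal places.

13.5010

The third angle is ∠F = 180° − ∠E − ∠D = 47.00°.
Law of sines: ED = FE·sin F/sin D ≈ 19.748.
Law of sines: DF = FE·sin E/sin D ≈ 13.091.
Circumradius = FE/(2 sin D) ≈ 13.501.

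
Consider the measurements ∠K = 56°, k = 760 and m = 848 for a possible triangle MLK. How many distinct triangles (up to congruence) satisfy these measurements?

m·sin K = 848·sin(56°) ≈ 703.
Since m sin K < k < m (703 < 760 < 848), two triangles exist.

2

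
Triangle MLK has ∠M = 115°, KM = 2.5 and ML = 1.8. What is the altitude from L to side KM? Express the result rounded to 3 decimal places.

By the law of cosines, LK² = KM² + ML² − 2·KM·ML·cos M = 13.294, so LK ≈ 3.646.
Area = ½·KM·ML·sin M ≈ 2.0392.
The altitude from L has length 2·area/KM ≈ 1.6314.

1.631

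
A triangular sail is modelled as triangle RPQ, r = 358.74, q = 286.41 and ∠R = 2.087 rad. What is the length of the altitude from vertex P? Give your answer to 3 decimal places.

249.091

Law of sines: sin Q = q·sin R/r ≈ 0.69435.
Since r ≥ q, only the acute value applies: ∠Q ≈ 0.768 rad.
Then ∠P = π − ∠R − ∠Q ≈ 0.287 rad.
Law of sines gives p = r·sin P/sin R ≈ 116.8.
Area = ½·r·q·sin P ≈ 14546.
The altitude from P has length 2·area/p ≈ 249.09.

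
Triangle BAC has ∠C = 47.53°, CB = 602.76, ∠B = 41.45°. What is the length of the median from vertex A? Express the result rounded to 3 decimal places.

m_A ≈ 296.093

The third angle is ∠A = 180° − ∠C − ∠B = 91.02°.
Law of sines: AC = CB·sin B/sin A ≈ 399.07.
Law of sines: BA = CB·sin C/sin A ≈ 444.68.
Median from A: ½√(2·BA² + 2·AC² − CB²) ≈ 296.09.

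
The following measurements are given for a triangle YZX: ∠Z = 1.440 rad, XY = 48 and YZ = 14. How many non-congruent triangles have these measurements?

1

YZ·sin Z = 14·sin(1.440 rad) ≈ 13.88.
Since XY ≥ YZ, exactly one triangle exists.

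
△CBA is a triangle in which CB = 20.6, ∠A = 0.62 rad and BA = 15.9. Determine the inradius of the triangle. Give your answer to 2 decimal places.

r ≈ 4.27

Law of sines: sin C = BA·sin A/CB ≈ 0.44847.
Since CB ≥ BA, only the acute value applies: ∠C ≈ 0.465 rad.
Then ∠B = π − ∠A − ∠C ≈ 2.057 rad.
Law of sines gives AC = CB·sin B/sin A ≈ 31.353.
Area = ½·CB·BA·sin B ≈ 144.83.
Semiperimeter s = (15.9+31.353+20.6)/2 = 33.926.
Inradius = area/s = 144.83/33.926 ≈ 4.2688.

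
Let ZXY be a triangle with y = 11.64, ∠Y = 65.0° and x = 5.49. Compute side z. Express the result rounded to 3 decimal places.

12.843

Law of sines: sin X = x·sin Y/y ≈ 0.42746.
Since y ≥ x, only the acute value applies: ∠X ≈ 25.31°.
Then ∠Z = 180° − ∠Y − ∠X ≈ 89.69°.
Law of sines gives z = y·sin Z/sin Y ≈ 12.843.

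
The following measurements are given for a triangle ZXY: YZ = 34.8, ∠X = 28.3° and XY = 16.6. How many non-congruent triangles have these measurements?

XY·sin X = 16.6·sin(28.3°) ≈ 7.87.
Since YZ ≥ XY, exactly one triangle exists.

1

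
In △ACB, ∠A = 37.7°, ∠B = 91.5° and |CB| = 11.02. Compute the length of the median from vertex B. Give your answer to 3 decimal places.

The third angle is ∠C = 180° − ∠B − ∠A = 50.80°.
Law of sines: |BA| = |CB|·sin C/sin A ≈ 13.965.
Law of sines: |AC| = |CB|·sin B/sin A ≈ 18.014.
Median from B: ½√(2·|CB|² + 2·|BA|² − |AC|²) ≈ 8.7807.

m_B ≈ 8.781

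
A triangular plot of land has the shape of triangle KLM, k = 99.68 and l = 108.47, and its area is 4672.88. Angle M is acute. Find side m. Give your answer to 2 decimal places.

104.06

From area = ½·k·l·sin M, we get sin M = 2·area/(k·l) ≈ 0.86436.
Taking the acute solution, ∠M ≈ 59.81°.
Law of cosines then gives m ≈ 104.06.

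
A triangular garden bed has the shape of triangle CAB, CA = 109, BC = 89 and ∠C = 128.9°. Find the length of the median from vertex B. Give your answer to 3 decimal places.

By the law of cosines, AB² = BC² + CA² − 2·BC·CA·cos C = 31986, so AB ≈ 178.85.
Median from B: ½√(2·AB² + 2·BC² − CA²) ≈ 130.32.

m_B ≈ 130.319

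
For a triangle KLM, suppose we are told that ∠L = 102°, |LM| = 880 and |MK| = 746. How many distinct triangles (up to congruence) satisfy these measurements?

|LM|·sin L = 880·sin(102°) ≈ 860.8.
Since ∠L is not acute, a triangle exists only if |MK| > |LM|; here |MK| ≤ |LM|, so there is no triangle.

0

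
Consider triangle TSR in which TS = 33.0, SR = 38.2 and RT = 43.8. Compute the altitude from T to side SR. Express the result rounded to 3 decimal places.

Semiperimeter s = (38.2 + 43.8 + 33)/2 = 57.5.
Heron's formula: area = √(57.5·19.3·13.7·24.5) ≈ 610.32.
The altitude from T has length 2·area/SR ≈ 31.954.

31.954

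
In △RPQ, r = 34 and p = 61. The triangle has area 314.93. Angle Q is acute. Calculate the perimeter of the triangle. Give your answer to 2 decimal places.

125.41

From area = ½·r·p·sin Q, we get sin Q = 2·area/(r·p) ≈ 0.30369.
Taking the acute solution, ∠Q ≈ 17.68°.
Law of cosines then gives q ≈ 30.412.
Perimeter = 34 + 61 + 30.412 = 125.41.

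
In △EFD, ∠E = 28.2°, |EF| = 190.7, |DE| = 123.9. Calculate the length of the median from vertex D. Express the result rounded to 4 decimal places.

By the law of cosines, |FD|² = |DE|² + |EF|² − 2·|DE|·|EF|·cos E = 10071, so |FD| ≈ 100.36.
Median from D: ½√(2·|FD|² + 2·|DE|² − |EF|²) ≈ 60.163.

60.1634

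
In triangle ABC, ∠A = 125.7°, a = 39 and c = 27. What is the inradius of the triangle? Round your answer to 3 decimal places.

Law of sines: sin C = c·sin A/a ≈ 0.56221.
Since a ≥ c, only the acute value applies: ∠C ≈ 34.21°.
Then ∠B = 180° − ∠A − ∠C ≈ 20.09°.
Law of sines gives b = a·sin B/sin A ≈ 16.497.
Area = ½·a·c·sin B ≈ 180.86.
Semiperimeter s = (39+16.497+27)/2 = 41.249.
Inradius = area/s = 180.86/41.249 ≈ 4.3846.

r ≈ 4.385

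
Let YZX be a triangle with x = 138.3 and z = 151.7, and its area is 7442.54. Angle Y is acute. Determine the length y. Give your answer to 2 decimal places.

From area = ½·z·x·sin Y, we get sin Y = 2·area/(z·x) ≈ 0.70949.
Taking the acute solution, ∠Y ≈ 0.789 rad.
Law of cosines then gives y ≈ 112.11.

112.11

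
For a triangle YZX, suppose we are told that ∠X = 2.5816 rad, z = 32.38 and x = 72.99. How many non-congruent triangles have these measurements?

z·sin X = 32.38·sin(2.5816 rad) ≈ 17.2.
Since ∠X is not acute, a triangle exists only if x > z; here x > z, so there is exactly one triangle.

1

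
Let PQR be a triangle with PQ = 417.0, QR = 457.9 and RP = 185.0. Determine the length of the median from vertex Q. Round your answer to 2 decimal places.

Median from Q: ½√(2·PQ² + 2·QR² − RP²) ≈ 428.05.

428.05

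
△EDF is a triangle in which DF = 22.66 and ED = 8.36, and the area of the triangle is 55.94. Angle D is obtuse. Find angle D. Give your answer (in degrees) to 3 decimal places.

From area = ½·ED·DF·sin D, we get sin D = 2·area/(ED·DF) ≈ 0.59059.
Taking the obtuse solution, ∠D ≈ 143.80°.

143.801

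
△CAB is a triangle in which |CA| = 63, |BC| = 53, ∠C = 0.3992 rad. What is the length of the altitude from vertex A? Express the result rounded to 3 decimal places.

By the law of cosines, |AB|² = |BC|² + |CA|² − 2·|BC|·|CA|·cos C = 625.08, so |AB| ≈ 25.002.
Area = ½·|BC|·|CA|·sin C ≈ 648.9.
The altitude from A has length 2·area/|BC| ≈ 24.487.

24.487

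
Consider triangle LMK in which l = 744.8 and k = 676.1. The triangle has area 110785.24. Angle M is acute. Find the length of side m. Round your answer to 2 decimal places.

327.80

From area = ½·k·l·sin M, we get sin M = 2·area/(k·l) ≈ 0.44001.
Taking the acute solution, ∠M ≈ 26.10°.
Law of cosines then gives m ≈ 327.8.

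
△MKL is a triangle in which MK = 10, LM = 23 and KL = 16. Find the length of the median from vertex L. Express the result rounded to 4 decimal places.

19.1703

Median from L: ½√(2·KL² + 2·LM² − MK²) ≈ 19.17.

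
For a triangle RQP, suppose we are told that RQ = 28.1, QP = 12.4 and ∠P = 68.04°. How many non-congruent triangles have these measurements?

1

QP·sin P = 12.4·sin(68.04°) ≈ 11.5.
Since RQ ≥ QP, exactly one triangle exists.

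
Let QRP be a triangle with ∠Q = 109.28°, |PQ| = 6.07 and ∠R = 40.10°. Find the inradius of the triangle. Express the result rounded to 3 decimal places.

The third angle is ∠P = 180° − ∠Q − ∠R = 30.62°.
Law of sines: |RP| = |PQ|·sin Q/sin R ≈ 8.8951.
Law of sines: |QR| = |PQ|·sin P/sin R ≈ 4.7999.
Area = ½·|PQ|·|RP|·sin P ≈ 13.751.
Semiperimeter s = (8.8951+6.07+4.7999)/2 = 9.8825.
Inradius = area/s = 13.751/9.8825 ≈ 1.3914.

1.391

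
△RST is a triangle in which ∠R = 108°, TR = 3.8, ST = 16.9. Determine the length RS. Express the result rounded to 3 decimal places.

15.335

Law of sines: sin S = TR·sin R/ST ≈ 0.21385.
Since ST ≥ TR, only the acute value applies: ∠S ≈ 12.35°.
Then ∠T = 180° − ∠R − ∠S ≈ 59.65°.
Law of sines gives RS = ST·sin T/sin R ≈ 15.335.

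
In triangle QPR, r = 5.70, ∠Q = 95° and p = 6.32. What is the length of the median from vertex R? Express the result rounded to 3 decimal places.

m_R ≈ 7.156

By the law of cosines, q² = p² + r² − 2·p·r·cos Q = 78.712, so q ≈ 8.872.
Median from R: ½√(2·q² + 2·p² − r²) ≈ 7.1557.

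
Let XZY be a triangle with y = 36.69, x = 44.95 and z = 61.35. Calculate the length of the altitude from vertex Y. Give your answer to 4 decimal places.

Semiperimeter s = (44.95 + 61.35 + 36.69)/2 = 71.495.
Heron's formula: area = √(71.495·26.545·10.145·34.805) ≈ 818.61.
The altitude from Y has length 2·area/y ≈ 44.623.

h_Y ≈ 44.6230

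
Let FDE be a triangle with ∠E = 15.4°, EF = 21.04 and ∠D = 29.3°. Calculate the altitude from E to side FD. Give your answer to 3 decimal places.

The third angle is ∠F = 180° − ∠D − ∠E = 135.30°.
Law of sines: DE = EF·sin F/sin D ≈ 30.241.
Law of sines: FD = EF·sin E/sin D ≈ 11.417.
Area = ½·EF·DE·sin E ≈ 84.483.
The altitude from E has length 2·area/FD ≈ 14.799.

h_E ≈ 14.799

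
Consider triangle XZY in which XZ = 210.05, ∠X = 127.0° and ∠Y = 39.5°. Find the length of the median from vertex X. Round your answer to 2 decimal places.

87.43

The third angle is ∠Z = 180° − ∠Y − ∠X = 13.50°.
Law of sines: ZY = XZ·sin X/sin Y ≈ 263.73.
Law of sines: YX = XZ·sin Z/sin Y ≈ 77.09.
Median from X: ½√(2·YX² + 2·XZ² − ZY²) ≈ 87.427.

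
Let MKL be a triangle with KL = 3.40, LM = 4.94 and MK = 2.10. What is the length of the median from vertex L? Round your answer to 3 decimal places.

Median from L: ½√(2·KL² + 2·LM² − MK²) ≈ 4.1084.

m_L ≈ 4.108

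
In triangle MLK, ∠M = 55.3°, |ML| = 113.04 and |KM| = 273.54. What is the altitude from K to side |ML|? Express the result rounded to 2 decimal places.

By the law of cosines, |LK|² = |KM|² + |ML|² − 2·|KM|·|ML|·cos M = 52397, so |LK| ≈ 228.9.
Area = ½·|KM|·|ML|·sin M ≈ 12711.
The altitude from K has length 2·area/|ML| ≈ 224.89.

h_K ≈ 224.89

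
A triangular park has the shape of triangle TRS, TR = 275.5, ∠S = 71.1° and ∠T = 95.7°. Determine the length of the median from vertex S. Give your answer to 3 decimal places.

m_S ≈ 158.796

The third angle is ∠R = 180° − ∠S − ∠T = 13.20°.
Law of sines: RS = TR·sin T/sin S ≈ 289.76.
Law of sines: ST = TR·sin R/sin S ≈ 66.496.
Median from S: ½√(2·RS² + 2·ST² − TR²) ≈ 158.8.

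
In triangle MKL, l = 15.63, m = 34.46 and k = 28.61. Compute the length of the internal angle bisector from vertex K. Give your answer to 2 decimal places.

t_K ≈ 19.05

By the law of cosines, cos K = (l² + m² − k²) / (2·l·m) ≈ 0.56930, so ∠K ≈ 55.30°.
The bisector from K has length 2·l·m·cos(∠K/2)/(l+m) ≈ 19.05.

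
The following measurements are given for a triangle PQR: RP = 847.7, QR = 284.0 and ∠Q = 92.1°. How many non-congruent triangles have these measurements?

QR·sin Q = 284.0·sin(92.1°) ≈ 283.8.
Since ∠Q is not acute, a triangle exists only if RP > QR; here RP > QR, so there is exactly one triangle.

1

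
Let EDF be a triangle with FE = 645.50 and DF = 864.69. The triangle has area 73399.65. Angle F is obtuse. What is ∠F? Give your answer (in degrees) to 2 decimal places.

∠F ≈ 164.75°

From area = ½·DF·FE·sin F, we get sin F = 2·area/(DF·FE) ≈ 0.26301.
Taking the obtuse solution, ∠F ≈ 164.75°.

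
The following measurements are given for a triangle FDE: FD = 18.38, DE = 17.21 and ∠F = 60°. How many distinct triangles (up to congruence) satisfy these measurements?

2

FD·sin F = 18.38·sin(60°) ≈ 15.92.
Since FD sin F < DE < FD (15.92 < 17.21 < 18.38), two triangles exist.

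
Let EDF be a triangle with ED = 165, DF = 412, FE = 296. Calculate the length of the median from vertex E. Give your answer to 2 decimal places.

122.41

Median from E: ½√(2·FE² + 2·ED² − DF²) ≈ 122.41.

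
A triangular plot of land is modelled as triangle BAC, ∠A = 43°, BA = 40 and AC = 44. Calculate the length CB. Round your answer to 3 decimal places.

31.010

By the law of cosines, CB² = BA² + AC² − 2·BA·AC·cos A = 961.63, so CB ≈ 31.01.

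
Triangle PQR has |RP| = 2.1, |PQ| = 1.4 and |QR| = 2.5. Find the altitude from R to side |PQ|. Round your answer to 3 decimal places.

Semiperimeter s = (2.5 + 2.1 + 1.4)/2 = 3.
Heron's formula: area = √(3·0.5·0.9·1.6) ≈ 1.4697.
The altitude from R has length 2·area/|PQ| ≈ 2.0996.

2.100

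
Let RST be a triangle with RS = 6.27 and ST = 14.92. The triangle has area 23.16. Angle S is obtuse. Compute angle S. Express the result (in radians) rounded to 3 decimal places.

From area = ½·RS·ST·sin S, we get sin S = 2·area/(RS·ST) ≈ 0.49514.
Taking the obtuse solution, ∠S ≈ 2.624 rad.

∠S ≈ 2.624 rad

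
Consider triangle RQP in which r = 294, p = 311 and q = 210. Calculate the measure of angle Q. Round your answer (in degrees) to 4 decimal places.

By the law of cosines, cos Q = (p² + r² − q²) / (2·p·r) ≈ 0.76042, so ∠Q ≈ 40.50°.

∠Q ≈ 40.4985°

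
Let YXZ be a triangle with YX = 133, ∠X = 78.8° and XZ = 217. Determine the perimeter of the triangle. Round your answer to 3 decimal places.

perimeter ≈ 581.444

By the law of cosines, ZY² = YX² + XZ² − 2·YX·XZ·cos X = 53566, so ZY ≈ 231.44.
Semiperimeter s = (217+231.44+133)/2 = 290.72.
Perimeter = 217 + 231.44 + 133 = 581.44.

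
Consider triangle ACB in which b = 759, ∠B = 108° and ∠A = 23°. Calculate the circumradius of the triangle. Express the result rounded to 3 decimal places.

The third angle is ∠C = 180° − ∠B − ∠A = 49.00°.
Law of sines: a = b·sin A/sin B ≈ 311.83.
Law of sines: c = b·sin C/sin B ≈ 602.3.
Circumradius = b/(2 sin B) ≈ 399.03.

399.030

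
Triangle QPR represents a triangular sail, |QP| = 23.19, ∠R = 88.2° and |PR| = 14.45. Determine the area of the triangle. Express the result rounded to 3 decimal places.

Law of sines: sin Q = |PR|·sin R/|QP| ≈ 0.62281.
Since |QP| ≥ |PR|, only the acute value applies: ∠Q ≈ 38.52°.
Then ∠P = 180° − ∠R − ∠Q ≈ 53.28°.
Law of sines gives |RQ| = |QP|·sin P/sin R ≈ 18.597.
Area = ½·|QP|·|PR|·sin P ≈ 134.3.

134.298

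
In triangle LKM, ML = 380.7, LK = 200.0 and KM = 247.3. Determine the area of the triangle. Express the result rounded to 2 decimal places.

Semiperimeter s = (247.3 + 380.7 + 200)/2 = 414.
Heron's formula: area = √(414·166.7·33.3·214) ≈ 22177.

22176.70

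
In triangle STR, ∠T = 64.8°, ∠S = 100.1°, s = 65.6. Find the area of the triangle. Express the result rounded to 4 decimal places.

area ≈ 515.1591

The third angle is ∠R = 180° − ∠S − ∠T = 15.10°.
Law of sines: t = s·sin T/sin S ≈ 60.291.
Law of sines: r = s·sin R/sin S ≈ 17.358.
Area = ½·s·t·sin R ≈ 515.16.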